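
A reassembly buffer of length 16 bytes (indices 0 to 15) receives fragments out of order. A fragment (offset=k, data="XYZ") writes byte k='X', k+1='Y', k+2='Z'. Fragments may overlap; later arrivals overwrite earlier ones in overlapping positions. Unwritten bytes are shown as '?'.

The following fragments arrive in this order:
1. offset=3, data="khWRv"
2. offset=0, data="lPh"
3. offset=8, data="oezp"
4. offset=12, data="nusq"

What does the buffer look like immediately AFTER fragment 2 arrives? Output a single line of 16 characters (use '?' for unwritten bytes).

Fragment 1: offset=3 data="khWRv" -> buffer=???khWRv????????
Fragment 2: offset=0 data="lPh" -> buffer=lPhkhWRv????????

Answer: lPhkhWRv????????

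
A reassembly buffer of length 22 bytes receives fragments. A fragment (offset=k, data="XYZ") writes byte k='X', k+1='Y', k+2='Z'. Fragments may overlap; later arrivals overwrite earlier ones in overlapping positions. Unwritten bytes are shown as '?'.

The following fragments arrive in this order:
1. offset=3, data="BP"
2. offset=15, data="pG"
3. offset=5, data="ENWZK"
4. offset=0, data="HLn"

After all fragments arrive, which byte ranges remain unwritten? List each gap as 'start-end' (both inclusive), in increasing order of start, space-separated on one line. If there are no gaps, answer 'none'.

Answer: 10-14 17-21

Derivation:
Fragment 1: offset=3 len=2
Fragment 2: offset=15 len=2
Fragment 3: offset=5 len=5
Fragment 4: offset=0 len=3
Gaps: 10-14 17-21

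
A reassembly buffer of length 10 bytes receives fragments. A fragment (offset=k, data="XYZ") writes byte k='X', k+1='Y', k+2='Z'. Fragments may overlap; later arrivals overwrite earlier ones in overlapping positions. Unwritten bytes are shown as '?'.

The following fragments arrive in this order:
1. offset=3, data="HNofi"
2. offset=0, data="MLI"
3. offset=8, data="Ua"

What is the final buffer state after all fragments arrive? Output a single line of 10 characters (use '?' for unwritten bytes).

Fragment 1: offset=3 data="HNofi" -> buffer=???HNofi??
Fragment 2: offset=0 data="MLI" -> buffer=MLIHNofi??
Fragment 3: offset=8 data="Ua" -> buffer=MLIHNofiUa

Answer: MLIHNofiUa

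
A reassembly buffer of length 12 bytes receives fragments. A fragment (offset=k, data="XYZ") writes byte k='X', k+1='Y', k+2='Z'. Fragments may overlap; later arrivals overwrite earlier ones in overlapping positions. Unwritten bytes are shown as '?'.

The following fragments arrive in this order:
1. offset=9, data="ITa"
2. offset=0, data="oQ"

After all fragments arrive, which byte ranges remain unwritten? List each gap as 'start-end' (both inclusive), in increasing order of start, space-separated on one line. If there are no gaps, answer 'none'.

Fragment 1: offset=9 len=3
Fragment 2: offset=0 len=2
Gaps: 2-8

Answer: 2-8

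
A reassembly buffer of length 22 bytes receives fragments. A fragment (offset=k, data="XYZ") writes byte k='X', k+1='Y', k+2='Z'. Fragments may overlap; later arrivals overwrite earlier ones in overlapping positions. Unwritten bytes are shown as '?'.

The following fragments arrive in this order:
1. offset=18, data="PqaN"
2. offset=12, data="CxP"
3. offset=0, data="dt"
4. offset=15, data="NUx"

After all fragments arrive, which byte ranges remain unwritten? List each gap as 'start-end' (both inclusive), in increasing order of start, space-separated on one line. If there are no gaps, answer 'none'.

Answer: 2-11

Derivation:
Fragment 1: offset=18 len=4
Fragment 2: offset=12 len=3
Fragment 3: offset=0 len=2
Fragment 4: offset=15 len=3
Gaps: 2-11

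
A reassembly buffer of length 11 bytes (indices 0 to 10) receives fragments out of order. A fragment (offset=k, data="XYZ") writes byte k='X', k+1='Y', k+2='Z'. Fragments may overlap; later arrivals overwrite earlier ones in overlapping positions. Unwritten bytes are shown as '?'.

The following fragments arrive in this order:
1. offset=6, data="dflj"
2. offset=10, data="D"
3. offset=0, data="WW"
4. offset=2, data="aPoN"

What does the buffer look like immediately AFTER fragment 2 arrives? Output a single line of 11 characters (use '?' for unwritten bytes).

Answer: ??????dfljD

Derivation:
Fragment 1: offset=6 data="dflj" -> buffer=??????dflj?
Fragment 2: offset=10 data="D" -> buffer=??????dfljD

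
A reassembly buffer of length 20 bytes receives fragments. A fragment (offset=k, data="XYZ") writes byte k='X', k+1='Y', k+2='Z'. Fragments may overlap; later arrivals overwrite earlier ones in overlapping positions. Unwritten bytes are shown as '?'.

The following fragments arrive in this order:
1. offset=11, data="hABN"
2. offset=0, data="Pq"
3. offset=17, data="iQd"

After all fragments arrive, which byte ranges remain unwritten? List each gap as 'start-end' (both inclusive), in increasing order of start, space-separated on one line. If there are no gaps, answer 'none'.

Answer: 2-10 15-16

Derivation:
Fragment 1: offset=11 len=4
Fragment 2: offset=0 len=2
Fragment 3: offset=17 len=3
Gaps: 2-10 15-16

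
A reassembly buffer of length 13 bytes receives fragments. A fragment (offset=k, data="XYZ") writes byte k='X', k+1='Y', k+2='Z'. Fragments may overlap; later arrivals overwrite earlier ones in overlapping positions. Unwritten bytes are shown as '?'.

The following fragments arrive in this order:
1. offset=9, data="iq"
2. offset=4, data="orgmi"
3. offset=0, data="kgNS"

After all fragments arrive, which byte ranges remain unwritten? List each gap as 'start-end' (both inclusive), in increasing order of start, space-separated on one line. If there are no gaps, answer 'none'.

Fragment 1: offset=9 len=2
Fragment 2: offset=4 len=5
Fragment 3: offset=0 len=4
Gaps: 11-12

Answer: 11-12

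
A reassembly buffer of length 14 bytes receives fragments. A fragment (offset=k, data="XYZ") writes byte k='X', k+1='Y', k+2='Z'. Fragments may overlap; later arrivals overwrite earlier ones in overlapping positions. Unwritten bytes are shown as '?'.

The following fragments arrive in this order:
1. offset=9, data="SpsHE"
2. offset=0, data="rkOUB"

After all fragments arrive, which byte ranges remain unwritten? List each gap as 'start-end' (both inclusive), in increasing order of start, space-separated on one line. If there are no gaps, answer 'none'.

Fragment 1: offset=9 len=5
Fragment 2: offset=0 len=5
Gaps: 5-8

Answer: 5-8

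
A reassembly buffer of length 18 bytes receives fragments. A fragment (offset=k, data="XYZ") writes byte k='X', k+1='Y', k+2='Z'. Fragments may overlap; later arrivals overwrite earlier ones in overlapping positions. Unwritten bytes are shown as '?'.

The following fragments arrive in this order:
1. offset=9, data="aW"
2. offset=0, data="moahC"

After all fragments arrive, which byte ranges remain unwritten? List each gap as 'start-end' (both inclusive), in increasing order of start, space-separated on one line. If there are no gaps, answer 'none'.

Fragment 1: offset=9 len=2
Fragment 2: offset=0 len=5
Gaps: 5-8 11-17

Answer: 5-8 11-17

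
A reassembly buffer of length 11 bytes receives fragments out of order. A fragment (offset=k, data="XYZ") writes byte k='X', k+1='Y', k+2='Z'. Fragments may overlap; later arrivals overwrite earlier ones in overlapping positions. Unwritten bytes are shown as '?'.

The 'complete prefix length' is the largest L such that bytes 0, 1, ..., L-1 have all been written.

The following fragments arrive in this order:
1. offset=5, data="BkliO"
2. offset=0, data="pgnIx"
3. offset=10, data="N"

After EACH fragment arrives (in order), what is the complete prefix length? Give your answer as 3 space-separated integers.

Fragment 1: offset=5 data="BkliO" -> buffer=?????BkliO? -> prefix_len=0
Fragment 2: offset=0 data="pgnIx" -> buffer=pgnIxBkliO? -> prefix_len=10
Fragment 3: offset=10 data="N" -> buffer=pgnIxBkliON -> prefix_len=11

Answer: 0 10 11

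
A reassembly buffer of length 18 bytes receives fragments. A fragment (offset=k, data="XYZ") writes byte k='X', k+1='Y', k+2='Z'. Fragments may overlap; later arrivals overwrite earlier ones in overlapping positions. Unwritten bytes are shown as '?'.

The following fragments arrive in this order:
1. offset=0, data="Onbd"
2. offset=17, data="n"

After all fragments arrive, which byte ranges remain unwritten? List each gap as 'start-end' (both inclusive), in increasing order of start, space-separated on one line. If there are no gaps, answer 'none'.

Answer: 4-16

Derivation:
Fragment 1: offset=0 len=4
Fragment 2: offset=17 len=1
Gaps: 4-16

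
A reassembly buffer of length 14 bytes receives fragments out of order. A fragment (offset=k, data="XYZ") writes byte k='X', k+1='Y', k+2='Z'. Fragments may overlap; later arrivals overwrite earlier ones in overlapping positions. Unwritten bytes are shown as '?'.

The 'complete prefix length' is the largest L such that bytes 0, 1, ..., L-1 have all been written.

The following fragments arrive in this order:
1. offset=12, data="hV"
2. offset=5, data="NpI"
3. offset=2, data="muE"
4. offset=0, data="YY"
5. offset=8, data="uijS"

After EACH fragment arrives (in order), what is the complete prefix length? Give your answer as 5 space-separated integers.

Fragment 1: offset=12 data="hV" -> buffer=????????????hV -> prefix_len=0
Fragment 2: offset=5 data="NpI" -> buffer=?????NpI????hV -> prefix_len=0
Fragment 3: offset=2 data="muE" -> buffer=??muENpI????hV -> prefix_len=0
Fragment 4: offset=0 data="YY" -> buffer=YYmuENpI????hV -> prefix_len=8
Fragment 5: offset=8 data="uijS" -> buffer=YYmuENpIuijShV -> prefix_len=14

Answer: 0 0 0 8 14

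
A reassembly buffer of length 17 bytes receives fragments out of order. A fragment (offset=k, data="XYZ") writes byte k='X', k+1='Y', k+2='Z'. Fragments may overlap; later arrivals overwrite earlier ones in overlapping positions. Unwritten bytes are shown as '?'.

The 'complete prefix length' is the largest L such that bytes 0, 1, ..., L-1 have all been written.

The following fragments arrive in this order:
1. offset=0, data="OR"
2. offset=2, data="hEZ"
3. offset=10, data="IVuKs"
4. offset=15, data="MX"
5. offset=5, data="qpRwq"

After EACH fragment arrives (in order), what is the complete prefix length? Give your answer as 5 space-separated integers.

Answer: 2 5 5 5 17

Derivation:
Fragment 1: offset=0 data="OR" -> buffer=OR??????????????? -> prefix_len=2
Fragment 2: offset=2 data="hEZ" -> buffer=ORhEZ???????????? -> prefix_len=5
Fragment 3: offset=10 data="IVuKs" -> buffer=ORhEZ?????IVuKs?? -> prefix_len=5
Fragment 4: offset=15 data="MX" -> buffer=ORhEZ?????IVuKsMX -> prefix_len=5
Fragment 5: offset=5 data="qpRwq" -> buffer=ORhEZqpRwqIVuKsMX -> prefix_len=17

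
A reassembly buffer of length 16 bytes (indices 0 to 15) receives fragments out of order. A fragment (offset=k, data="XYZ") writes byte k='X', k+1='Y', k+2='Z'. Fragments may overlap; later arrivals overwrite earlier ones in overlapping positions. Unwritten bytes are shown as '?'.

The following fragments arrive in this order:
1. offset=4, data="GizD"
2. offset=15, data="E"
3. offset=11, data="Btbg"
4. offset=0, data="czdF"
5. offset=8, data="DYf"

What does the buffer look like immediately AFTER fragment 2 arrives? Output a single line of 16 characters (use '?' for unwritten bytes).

Answer: ????GizD???????E

Derivation:
Fragment 1: offset=4 data="GizD" -> buffer=????GizD????????
Fragment 2: offset=15 data="E" -> buffer=????GizD???????E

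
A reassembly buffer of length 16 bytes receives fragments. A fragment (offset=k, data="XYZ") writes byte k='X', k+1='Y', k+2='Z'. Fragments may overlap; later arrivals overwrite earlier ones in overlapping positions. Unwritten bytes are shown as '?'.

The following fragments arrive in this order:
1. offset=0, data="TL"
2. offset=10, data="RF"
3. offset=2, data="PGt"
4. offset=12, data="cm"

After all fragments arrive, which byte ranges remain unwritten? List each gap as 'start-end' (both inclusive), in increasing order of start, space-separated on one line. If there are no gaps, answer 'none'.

Fragment 1: offset=0 len=2
Fragment 2: offset=10 len=2
Fragment 3: offset=2 len=3
Fragment 4: offset=12 len=2
Gaps: 5-9 14-15

Answer: 5-9 14-15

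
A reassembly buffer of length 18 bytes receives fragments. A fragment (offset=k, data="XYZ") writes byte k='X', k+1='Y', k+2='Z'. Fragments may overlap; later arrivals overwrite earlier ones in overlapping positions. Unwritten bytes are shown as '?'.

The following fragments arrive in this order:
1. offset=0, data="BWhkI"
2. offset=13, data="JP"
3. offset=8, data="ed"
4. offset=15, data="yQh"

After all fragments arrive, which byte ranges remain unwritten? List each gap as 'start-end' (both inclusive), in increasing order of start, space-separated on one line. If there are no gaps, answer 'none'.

Answer: 5-7 10-12

Derivation:
Fragment 1: offset=0 len=5
Fragment 2: offset=13 len=2
Fragment 3: offset=8 len=2
Fragment 4: offset=15 len=3
Gaps: 5-7 10-12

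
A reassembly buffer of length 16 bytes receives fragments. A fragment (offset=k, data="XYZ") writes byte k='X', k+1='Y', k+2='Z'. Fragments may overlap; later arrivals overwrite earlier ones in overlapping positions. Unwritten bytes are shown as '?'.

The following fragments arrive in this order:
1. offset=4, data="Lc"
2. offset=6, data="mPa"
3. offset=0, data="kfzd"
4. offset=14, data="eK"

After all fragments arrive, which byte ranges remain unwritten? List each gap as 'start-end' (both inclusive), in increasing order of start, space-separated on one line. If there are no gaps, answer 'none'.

Fragment 1: offset=4 len=2
Fragment 2: offset=6 len=3
Fragment 3: offset=0 len=4
Fragment 4: offset=14 len=2
Gaps: 9-13

Answer: 9-13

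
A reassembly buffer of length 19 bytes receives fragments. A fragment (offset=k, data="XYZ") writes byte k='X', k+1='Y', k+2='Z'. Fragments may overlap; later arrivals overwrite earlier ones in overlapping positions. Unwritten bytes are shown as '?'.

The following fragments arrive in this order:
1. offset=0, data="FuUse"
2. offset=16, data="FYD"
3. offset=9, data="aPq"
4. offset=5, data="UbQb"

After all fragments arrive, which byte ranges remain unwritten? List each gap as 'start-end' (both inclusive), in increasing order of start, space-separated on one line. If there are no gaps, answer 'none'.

Fragment 1: offset=0 len=5
Fragment 2: offset=16 len=3
Fragment 3: offset=9 len=3
Fragment 4: offset=5 len=4
Gaps: 12-15

Answer: 12-15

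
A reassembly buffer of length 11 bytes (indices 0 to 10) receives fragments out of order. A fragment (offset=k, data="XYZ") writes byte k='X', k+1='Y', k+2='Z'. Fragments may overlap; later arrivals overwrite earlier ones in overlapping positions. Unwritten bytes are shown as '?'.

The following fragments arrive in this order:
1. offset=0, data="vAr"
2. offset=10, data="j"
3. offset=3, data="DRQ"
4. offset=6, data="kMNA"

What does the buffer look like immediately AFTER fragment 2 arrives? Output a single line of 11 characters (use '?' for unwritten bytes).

Answer: vAr???????j

Derivation:
Fragment 1: offset=0 data="vAr" -> buffer=vAr????????
Fragment 2: offset=10 data="j" -> buffer=vAr???????j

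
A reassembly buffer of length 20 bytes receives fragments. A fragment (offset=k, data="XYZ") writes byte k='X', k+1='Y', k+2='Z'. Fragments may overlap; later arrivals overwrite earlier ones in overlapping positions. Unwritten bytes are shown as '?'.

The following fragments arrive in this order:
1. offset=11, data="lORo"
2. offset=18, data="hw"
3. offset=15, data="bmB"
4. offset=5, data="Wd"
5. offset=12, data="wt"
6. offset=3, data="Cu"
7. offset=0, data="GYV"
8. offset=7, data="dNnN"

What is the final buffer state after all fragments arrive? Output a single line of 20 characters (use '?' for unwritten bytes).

Answer: GYVCuWddNnNlwtobmBhw

Derivation:
Fragment 1: offset=11 data="lORo" -> buffer=???????????lORo?????
Fragment 2: offset=18 data="hw" -> buffer=???????????lORo???hw
Fragment 3: offset=15 data="bmB" -> buffer=???????????lORobmBhw
Fragment 4: offset=5 data="Wd" -> buffer=?????Wd????lORobmBhw
Fragment 5: offset=12 data="wt" -> buffer=?????Wd????lwtobmBhw
Fragment 6: offset=3 data="Cu" -> buffer=???CuWd????lwtobmBhw
Fragment 7: offset=0 data="GYV" -> buffer=GYVCuWd????lwtobmBhw
Fragment 8: offset=7 data="dNnN" -> buffer=GYVCuWddNnNlwtobmBhw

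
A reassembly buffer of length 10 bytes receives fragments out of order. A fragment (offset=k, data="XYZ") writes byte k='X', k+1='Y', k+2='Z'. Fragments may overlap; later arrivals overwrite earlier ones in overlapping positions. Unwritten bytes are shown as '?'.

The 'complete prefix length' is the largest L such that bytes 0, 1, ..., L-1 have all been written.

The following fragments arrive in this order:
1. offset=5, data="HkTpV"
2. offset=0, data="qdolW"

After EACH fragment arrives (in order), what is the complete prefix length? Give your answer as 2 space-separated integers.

Fragment 1: offset=5 data="HkTpV" -> buffer=?????HkTpV -> prefix_len=0
Fragment 2: offset=0 data="qdolW" -> buffer=qdolWHkTpV -> prefix_len=10

Answer: 0 10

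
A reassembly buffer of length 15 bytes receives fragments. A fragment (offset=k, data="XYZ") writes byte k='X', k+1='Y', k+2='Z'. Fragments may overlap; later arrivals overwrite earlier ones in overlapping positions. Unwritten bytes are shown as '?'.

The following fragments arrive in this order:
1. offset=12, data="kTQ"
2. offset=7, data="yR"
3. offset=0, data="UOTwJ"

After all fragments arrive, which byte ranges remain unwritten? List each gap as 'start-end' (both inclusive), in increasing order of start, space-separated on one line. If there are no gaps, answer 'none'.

Fragment 1: offset=12 len=3
Fragment 2: offset=7 len=2
Fragment 3: offset=0 len=5
Gaps: 5-6 9-11

Answer: 5-6 9-11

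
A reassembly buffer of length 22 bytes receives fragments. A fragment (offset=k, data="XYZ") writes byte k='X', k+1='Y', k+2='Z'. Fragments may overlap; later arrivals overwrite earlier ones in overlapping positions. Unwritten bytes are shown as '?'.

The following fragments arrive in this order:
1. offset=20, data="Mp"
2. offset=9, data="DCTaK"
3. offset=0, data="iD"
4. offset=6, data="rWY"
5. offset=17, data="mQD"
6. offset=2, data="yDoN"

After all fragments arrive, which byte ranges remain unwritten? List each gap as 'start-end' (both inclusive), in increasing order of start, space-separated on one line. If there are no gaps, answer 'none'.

Fragment 1: offset=20 len=2
Fragment 2: offset=9 len=5
Fragment 3: offset=0 len=2
Fragment 4: offset=6 len=3
Fragment 5: offset=17 len=3
Fragment 6: offset=2 len=4
Gaps: 14-16

Answer: 14-16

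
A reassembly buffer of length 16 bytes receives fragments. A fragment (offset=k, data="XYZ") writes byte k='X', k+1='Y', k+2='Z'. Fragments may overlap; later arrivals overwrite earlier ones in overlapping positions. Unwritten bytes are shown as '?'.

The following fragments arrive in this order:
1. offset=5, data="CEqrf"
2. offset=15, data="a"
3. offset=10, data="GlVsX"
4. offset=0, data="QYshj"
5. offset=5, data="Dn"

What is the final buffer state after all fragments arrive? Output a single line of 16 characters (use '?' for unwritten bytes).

Fragment 1: offset=5 data="CEqrf" -> buffer=?????CEqrf??????
Fragment 2: offset=15 data="a" -> buffer=?????CEqrf?????a
Fragment 3: offset=10 data="GlVsX" -> buffer=?????CEqrfGlVsXa
Fragment 4: offset=0 data="QYshj" -> buffer=QYshjCEqrfGlVsXa
Fragment 5: offset=5 data="Dn" -> buffer=QYshjDnqrfGlVsXa

Answer: QYshjDnqrfGlVsXa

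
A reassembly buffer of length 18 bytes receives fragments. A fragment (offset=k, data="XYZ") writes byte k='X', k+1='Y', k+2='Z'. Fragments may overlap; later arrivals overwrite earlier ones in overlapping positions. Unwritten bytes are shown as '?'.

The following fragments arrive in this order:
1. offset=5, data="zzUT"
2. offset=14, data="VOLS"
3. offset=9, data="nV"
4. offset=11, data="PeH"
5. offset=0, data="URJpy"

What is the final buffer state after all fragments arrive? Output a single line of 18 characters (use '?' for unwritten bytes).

Fragment 1: offset=5 data="zzUT" -> buffer=?????zzUT?????????
Fragment 2: offset=14 data="VOLS" -> buffer=?????zzUT?????VOLS
Fragment 3: offset=9 data="nV" -> buffer=?????zzUTnV???VOLS
Fragment 4: offset=11 data="PeH" -> buffer=?????zzUTnVPeHVOLS
Fragment 5: offset=0 data="URJpy" -> buffer=URJpyzzUTnVPeHVOLS

Answer: URJpyzzUTnVPeHVOLS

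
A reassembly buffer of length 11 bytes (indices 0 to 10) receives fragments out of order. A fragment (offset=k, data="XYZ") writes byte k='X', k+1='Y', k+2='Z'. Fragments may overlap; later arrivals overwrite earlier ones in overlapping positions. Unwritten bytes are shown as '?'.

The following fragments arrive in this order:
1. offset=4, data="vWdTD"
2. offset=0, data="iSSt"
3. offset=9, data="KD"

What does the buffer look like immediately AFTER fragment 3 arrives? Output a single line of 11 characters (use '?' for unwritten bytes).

Answer: iSStvWdTDKD

Derivation:
Fragment 1: offset=4 data="vWdTD" -> buffer=????vWdTD??
Fragment 2: offset=0 data="iSSt" -> buffer=iSStvWdTD??
Fragment 3: offset=9 data="KD" -> buffer=iSStvWdTDKD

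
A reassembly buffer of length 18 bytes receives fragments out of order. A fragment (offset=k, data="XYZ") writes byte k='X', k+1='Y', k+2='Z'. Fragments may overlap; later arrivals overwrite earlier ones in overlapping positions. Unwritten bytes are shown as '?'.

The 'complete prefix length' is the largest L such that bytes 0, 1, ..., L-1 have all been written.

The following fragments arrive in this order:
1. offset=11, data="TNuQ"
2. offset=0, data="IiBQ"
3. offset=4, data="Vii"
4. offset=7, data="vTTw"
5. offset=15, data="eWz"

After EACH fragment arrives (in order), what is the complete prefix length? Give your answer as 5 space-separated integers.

Fragment 1: offset=11 data="TNuQ" -> buffer=???????????TNuQ??? -> prefix_len=0
Fragment 2: offset=0 data="IiBQ" -> buffer=IiBQ???????TNuQ??? -> prefix_len=4
Fragment 3: offset=4 data="Vii" -> buffer=IiBQVii????TNuQ??? -> prefix_len=7
Fragment 4: offset=7 data="vTTw" -> buffer=IiBQViivTTwTNuQ??? -> prefix_len=15
Fragment 5: offset=15 data="eWz" -> buffer=IiBQViivTTwTNuQeWz -> prefix_len=18

Answer: 0 4 7 15 18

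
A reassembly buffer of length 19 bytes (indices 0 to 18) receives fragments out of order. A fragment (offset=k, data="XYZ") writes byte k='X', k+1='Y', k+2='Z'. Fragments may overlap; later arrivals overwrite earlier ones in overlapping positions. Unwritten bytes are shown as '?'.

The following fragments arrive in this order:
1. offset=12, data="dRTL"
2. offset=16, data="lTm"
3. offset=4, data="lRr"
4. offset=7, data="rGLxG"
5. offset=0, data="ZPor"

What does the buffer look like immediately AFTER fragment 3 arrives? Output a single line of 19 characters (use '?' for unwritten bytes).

Answer: ????lRr?????dRTLlTm

Derivation:
Fragment 1: offset=12 data="dRTL" -> buffer=????????????dRTL???
Fragment 2: offset=16 data="lTm" -> buffer=????????????dRTLlTm
Fragment 3: offset=4 data="lRr" -> buffer=????lRr?????dRTLlTm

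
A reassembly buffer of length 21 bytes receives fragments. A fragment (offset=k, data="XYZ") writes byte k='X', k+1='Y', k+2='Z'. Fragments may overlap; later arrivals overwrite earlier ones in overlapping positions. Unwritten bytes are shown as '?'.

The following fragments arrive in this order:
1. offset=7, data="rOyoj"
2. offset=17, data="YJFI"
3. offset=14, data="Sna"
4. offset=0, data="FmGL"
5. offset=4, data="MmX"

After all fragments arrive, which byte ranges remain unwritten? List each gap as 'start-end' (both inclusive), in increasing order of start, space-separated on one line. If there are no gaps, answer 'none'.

Fragment 1: offset=7 len=5
Fragment 2: offset=17 len=4
Fragment 3: offset=14 len=3
Fragment 4: offset=0 len=4
Fragment 5: offset=4 len=3
Gaps: 12-13

Answer: 12-13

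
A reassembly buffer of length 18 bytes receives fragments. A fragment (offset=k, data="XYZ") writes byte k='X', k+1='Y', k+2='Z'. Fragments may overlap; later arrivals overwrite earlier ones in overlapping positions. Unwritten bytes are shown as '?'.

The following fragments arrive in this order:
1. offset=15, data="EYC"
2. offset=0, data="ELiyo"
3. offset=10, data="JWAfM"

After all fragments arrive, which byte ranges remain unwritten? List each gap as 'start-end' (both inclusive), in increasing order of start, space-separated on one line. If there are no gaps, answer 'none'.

Answer: 5-9

Derivation:
Fragment 1: offset=15 len=3
Fragment 2: offset=0 len=5
Fragment 3: offset=10 len=5
Gaps: 5-9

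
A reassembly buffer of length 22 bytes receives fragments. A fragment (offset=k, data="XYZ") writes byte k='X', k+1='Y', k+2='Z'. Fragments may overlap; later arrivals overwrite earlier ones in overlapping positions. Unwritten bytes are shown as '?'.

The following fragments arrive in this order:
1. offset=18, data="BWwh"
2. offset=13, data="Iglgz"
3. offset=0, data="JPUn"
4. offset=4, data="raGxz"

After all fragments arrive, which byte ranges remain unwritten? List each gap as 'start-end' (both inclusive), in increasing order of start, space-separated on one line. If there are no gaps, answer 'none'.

Answer: 9-12

Derivation:
Fragment 1: offset=18 len=4
Fragment 2: offset=13 len=5
Fragment 3: offset=0 len=4
Fragment 4: offset=4 len=5
Gaps: 9-12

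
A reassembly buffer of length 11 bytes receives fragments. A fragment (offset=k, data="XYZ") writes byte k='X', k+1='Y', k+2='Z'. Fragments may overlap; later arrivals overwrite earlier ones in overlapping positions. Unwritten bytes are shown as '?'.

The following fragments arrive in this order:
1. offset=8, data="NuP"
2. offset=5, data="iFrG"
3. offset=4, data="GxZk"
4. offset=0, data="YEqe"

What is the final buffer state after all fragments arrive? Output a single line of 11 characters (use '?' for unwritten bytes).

Fragment 1: offset=8 data="NuP" -> buffer=????????NuP
Fragment 2: offset=5 data="iFrG" -> buffer=?????iFrGuP
Fragment 3: offset=4 data="GxZk" -> buffer=????GxZkGuP
Fragment 4: offset=0 data="YEqe" -> buffer=YEqeGxZkGuP

Answer: YEqeGxZkGuP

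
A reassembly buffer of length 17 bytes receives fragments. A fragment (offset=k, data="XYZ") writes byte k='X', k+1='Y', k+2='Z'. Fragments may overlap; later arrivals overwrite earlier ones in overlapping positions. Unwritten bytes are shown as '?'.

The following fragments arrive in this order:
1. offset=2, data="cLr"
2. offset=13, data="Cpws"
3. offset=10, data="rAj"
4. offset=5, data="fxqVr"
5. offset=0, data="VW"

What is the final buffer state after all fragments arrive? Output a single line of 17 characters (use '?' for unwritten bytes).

Fragment 1: offset=2 data="cLr" -> buffer=??cLr????????????
Fragment 2: offset=13 data="Cpws" -> buffer=??cLr????????Cpws
Fragment 3: offset=10 data="rAj" -> buffer=??cLr?????rAjCpws
Fragment 4: offset=5 data="fxqVr" -> buffer=??cLrfxqVrrAjCpws
Fragment 5: offset=0 data="VW" -> buffer=VWcLrfxqVrrAjCpws

Answer: VWcLrfxqVrrAjCpws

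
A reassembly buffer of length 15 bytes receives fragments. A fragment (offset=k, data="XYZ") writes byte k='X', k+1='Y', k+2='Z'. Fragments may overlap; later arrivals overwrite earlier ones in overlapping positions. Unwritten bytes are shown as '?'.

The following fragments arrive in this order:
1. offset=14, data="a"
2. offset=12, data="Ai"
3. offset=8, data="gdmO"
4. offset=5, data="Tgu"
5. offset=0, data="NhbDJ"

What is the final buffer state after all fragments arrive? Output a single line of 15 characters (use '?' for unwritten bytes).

Fragment 1: offset=14 data="a" -> buffer=??????????????a
Fragment 2: offset=12 data="Ai" -> buffer=????????????Aia
Fragment 3: offset=8 data="gdmO" -> buffer=????????gdmOAia
Fragment 4: offset=5 data="Tgu" -> buffer=?????TgugdmOAia
Fragment 5: offset=0 data="NhbDJ" -> buffer=NhbDJTgugdmOAia

Answer: NhbDJTgugdmOAia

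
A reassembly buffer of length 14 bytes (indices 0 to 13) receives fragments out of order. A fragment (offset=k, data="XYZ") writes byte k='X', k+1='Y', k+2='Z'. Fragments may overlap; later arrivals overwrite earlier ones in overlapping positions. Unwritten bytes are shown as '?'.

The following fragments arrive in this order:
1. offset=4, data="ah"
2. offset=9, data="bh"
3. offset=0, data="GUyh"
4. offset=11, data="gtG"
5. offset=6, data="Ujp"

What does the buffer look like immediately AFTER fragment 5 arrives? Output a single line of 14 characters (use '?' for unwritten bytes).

Fragment 1: offset=4 data="ah" -> buffer=????ah????????
Fragment 2: offset=9 data="bh" -> buffer=????ah???bh???
Fragment 3: offset=0 data="GUyh" -> buffer=GUyhah???bh???
Fragment 4: offset=11 data="gtG" -> buffer=GUyhah???bhgtG
Fragment 5: offset=6 data="Ujp" -> buffer=GUyhahUjpbhgtG

Answer: GUyhahUjpbhgtG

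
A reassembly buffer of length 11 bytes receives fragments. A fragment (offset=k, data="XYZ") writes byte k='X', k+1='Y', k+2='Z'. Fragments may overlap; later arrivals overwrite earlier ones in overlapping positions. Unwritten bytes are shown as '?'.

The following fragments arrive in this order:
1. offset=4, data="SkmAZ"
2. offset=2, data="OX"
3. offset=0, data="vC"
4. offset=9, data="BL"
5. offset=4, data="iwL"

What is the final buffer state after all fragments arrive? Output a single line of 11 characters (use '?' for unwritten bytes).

Answer: vCOXiwLAZBL

Derivation:
Fragment 1: offset=4 data="SkmAZ" -> buffer=????SkmAZ??
Fragment 2: offset=2 data="OX" -> buffer=??OXSkmAZ??
Fragment 3: offset=0 data="vC" -> buffer=vCOXSkmAZ??
Fragment 4: offset=9 data="BL" -> buffer=vCOXSkmAZBL
Fragment 5: offset=4 data="iwL" -> buffer=vCOXiwLAZBL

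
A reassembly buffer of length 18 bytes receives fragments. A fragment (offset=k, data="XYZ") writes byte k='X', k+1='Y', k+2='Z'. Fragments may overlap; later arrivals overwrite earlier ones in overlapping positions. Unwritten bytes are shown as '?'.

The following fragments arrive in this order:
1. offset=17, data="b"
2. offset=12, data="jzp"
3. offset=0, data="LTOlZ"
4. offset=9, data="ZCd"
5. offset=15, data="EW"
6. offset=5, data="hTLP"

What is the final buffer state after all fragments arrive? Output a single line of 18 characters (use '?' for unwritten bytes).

Fragment 1: offset=17 data="b" -> buffer=?????????????????b
Fragment 2: offset=12 data="jzp" -> buffer=????????????jzp??b
Fragment 3: offset=0 data="LTOlZ" -> buffer=LTOlZ???????jzp??b
Fragment 4: offset=9 data="ZCd" -> buffer=LTOlZ????ZCdjzp??b
Fragment 5: offset=15 data="EW" -> buffer=LTOlZ????ZCdjzpEWb
Fragment 6: offset=5 data="hTLP" -> buffer=LTOlZhTLPZCdjzpEWb

Answer: LTOlZhTLPZCdjzpEWb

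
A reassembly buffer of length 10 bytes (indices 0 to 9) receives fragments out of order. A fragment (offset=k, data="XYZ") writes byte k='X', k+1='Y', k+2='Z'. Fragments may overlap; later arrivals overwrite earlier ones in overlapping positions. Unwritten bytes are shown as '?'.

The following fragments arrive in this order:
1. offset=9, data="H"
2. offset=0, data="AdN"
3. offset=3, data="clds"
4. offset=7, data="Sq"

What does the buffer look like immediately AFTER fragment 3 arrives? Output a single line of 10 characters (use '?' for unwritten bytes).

Fragment 1: offset=9 data="H" -> buffer=?????????H
Fragment 2: offset=0 data="AdN" -> buffer=AdN??????H
Fragment 3: offset=3 data="clds" -> buffer=AdNclds??H

Answer: AdNclds??H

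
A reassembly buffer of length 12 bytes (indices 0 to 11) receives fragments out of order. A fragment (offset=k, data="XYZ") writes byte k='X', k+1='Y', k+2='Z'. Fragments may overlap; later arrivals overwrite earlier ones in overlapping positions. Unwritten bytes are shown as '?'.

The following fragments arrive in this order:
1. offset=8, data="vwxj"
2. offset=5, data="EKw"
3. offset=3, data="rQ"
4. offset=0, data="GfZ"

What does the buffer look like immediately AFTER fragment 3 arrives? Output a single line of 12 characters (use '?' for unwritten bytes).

Fragment 1: offset=8 data="vwxj" -> buffer=????????vwxj
Fragment 2: offset=5 data="EKw" -> buffer=?????EKwvwxj
Fragment 3: offset=3 data="rQ" -> buffer=???rQEKwvwxj

Answer: ???rQEKwvwxj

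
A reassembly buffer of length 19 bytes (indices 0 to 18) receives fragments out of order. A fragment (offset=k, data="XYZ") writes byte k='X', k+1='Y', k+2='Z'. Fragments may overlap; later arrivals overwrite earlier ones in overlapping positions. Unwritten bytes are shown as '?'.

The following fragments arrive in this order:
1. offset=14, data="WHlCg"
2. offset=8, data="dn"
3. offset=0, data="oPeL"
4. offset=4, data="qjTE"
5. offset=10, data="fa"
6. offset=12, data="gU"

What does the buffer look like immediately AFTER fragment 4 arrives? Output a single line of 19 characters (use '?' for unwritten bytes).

Answer: oPeLqjTEdn????WHlCg

Derivation:
Fragment 1: offset=14 data="WHlCg" -> buffer=??????????????WHlCg
Fragment 2: offset=8 data="dn" -> buffer=????????dn????WHlCg
Fragment 3: offset=0 data="oPeL" -> buffer=oPeL????dn????WHlCg
Fragment 4: offset=4 data="qjTE" -> buffer=oPeLqjTEdn????WHlCg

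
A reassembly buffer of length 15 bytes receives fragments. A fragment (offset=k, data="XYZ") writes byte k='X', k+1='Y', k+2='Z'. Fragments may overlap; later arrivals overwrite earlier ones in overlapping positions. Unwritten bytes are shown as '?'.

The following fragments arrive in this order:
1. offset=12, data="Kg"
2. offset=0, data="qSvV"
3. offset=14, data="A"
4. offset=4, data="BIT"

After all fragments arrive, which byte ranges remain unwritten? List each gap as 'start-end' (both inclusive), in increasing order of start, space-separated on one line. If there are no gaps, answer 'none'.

Fragment 1: offset=12 len=2
Fragment 2: offset=0 len=4
Fragment 3: offset=14 len=1
Fragment 4: offset=4 len=3
Gaps: 7-11

Answer: 7-11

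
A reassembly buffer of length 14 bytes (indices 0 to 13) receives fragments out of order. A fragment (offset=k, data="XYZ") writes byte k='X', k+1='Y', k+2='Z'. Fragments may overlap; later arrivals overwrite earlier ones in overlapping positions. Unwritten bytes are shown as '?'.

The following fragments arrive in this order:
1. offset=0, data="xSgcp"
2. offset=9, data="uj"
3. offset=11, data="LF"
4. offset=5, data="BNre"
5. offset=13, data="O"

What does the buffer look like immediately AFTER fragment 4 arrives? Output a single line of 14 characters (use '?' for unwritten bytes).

Fragment 1: offset=0 data="xSgcp" -> buffer=xSgcp?????????
Fragment 2: offset=9 data="uj" -> buffer=xSgcp????uj???
Fragment 3: offset=11 data="LF" -> buffer=xSgcp????ujLF?
Fragment 4: offset=5 data="BNre" -> buffer=xSgcpBNreujLF?

Answer: xSgcpBNreujLF?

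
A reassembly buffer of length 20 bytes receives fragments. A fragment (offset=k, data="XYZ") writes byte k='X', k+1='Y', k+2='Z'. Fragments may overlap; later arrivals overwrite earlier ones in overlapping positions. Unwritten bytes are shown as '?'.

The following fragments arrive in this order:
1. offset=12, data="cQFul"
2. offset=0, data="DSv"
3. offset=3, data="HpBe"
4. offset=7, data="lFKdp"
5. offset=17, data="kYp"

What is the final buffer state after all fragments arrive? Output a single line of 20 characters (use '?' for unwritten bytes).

Fragment 1: offset=12 data="cQFul" -> buffer=????????????cQFul???
Fragment 2: offset=0 data="DSv" -> buffer=DSv?????????cQFul???
Fragment 3: offset=3 data="HpBe" -> buffer=DSvHpBe?????cQFul???
Fragment 4: offset=7 data="lFKdp" -> buffer=DSvHpBelFKdpcQFul???
Fragment 5: offset=17 data="kYp" -> buffer=DSvHpBelFKdpcQFulkYp

Answer: DSvHpBelFKdpcQFulkYp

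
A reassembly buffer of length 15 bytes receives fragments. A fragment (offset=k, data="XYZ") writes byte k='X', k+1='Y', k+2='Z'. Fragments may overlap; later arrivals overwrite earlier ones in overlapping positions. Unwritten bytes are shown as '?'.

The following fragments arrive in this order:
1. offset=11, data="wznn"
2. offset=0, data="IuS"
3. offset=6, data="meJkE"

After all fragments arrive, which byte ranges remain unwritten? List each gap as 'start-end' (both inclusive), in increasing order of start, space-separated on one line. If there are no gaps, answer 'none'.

Answer: 3-5

Derivation:
Fragment 1: offset=11 len=4
Fragment 2: offset=0 len=3
Fragment 3: offset=6 len=5
Gaps: 3-5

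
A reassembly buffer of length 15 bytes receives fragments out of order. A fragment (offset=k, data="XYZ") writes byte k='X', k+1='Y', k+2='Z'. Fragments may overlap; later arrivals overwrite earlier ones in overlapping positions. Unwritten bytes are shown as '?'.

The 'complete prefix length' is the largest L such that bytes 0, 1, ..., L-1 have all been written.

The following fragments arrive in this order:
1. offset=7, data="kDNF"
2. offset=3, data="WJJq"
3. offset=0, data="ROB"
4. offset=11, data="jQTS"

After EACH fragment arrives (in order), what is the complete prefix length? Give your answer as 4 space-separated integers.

Answer: 0 0 11 15

Derivation:
Fragment 1: offset=7 data="kDNF" -> buffer=???????kDNF???? -> prefix_len=0
Fragment 2: offset=3 data="WJJq" -> buffer=???WJJqkDNF???? -> prefix_len=0
Fragment 3: offset=0 data="ROB" -> buffer=ROBWJJqkDNF???? -> prefix_len=11
Fragment 4: offset=11 data="jQTS" -> buffer=ROBWJJqkDNFjQTS -> prefix_len=15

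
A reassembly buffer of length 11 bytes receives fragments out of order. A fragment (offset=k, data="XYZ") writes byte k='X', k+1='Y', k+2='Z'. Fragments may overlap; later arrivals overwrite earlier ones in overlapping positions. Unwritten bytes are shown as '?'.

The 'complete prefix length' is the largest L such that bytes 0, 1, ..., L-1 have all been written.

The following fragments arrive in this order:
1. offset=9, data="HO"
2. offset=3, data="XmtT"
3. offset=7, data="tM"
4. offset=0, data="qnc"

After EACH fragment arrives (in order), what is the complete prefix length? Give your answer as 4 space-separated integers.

Fragment 1: offset=9 data="HO" -> buffer=?????????HO -> prefix_len=0
Fragment 2: offset=3 data="XmtT" -> buffer=???XmtT??HO -> prefix_len=0
Fragment 3: offset=7 data="tM" -> buffer=???XmtTtMHO -> prefix_len=0
Fragment 4: offset=0 data="qnc" -> buffer=qncXmtTtMHO -> prefix_len=11

Answer: 0 0 0 11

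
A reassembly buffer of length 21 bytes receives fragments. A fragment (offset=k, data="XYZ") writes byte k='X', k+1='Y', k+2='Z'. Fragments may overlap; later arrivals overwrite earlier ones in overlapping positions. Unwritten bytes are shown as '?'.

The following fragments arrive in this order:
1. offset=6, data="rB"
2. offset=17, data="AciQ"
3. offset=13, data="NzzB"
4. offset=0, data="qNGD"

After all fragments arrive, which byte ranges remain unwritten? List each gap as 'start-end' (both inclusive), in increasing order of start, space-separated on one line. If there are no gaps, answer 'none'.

Answer: 4-5 8-12

Derivation:
Fragment 1: offset=6 len=2
Fragment 2: offset=17 len=4
Fragment 3: offset=13 len=4
Fragment 4: offset=0 len=4
Gaps: 4-5 8-12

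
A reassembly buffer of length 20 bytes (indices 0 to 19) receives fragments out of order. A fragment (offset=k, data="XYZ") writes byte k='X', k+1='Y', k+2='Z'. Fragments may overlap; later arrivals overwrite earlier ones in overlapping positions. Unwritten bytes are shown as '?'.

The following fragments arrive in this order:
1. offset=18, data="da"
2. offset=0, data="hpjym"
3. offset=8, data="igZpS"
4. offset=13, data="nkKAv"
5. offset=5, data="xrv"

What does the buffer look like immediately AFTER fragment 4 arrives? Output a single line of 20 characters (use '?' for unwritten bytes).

Fragment 1: offset=18 data="da" -> buffer=??????????????????da
Fragment 2: offset=0 data="hpjym" -> buffer=hpjym?????????????da
Fragment 3: offset=8 data="igZpS" -> buffer=hpjym???igZpS?????da
Fragment 4: offset=13 data="nkKAv" -> buffer=hpjym???igZpSnkKAvda

Answer: hpjym???igZpSnkKAvda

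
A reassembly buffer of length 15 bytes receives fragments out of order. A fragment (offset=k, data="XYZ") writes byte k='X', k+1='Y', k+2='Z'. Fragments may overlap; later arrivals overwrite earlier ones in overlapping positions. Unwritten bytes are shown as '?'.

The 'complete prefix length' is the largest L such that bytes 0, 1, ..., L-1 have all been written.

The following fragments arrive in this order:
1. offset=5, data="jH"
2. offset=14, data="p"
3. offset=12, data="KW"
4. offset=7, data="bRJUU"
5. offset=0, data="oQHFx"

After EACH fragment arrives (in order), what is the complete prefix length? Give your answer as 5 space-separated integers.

Fragment 1: offset=5 data="jH" -> buffer=?????jH???????? -> prefix_len=0
Fragment 2: offset=14 data="p" -> buffer=?????jH???????p -> prefix_len=0
Fragment 3: offset=12 data="KW" -> buffer=?????jH?????KWp -> prefix_len=0
Fragment 4: offset=7 data="bRJUU" -> buffer=?????jHbRJUUKWp -> prefix_len=0
Fragment 5: offset=0 data="oQHFx" -> buffer=oQHFxjHbRJUUKWp -> prefix_len=15

Answer: 0 0 0 0 15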